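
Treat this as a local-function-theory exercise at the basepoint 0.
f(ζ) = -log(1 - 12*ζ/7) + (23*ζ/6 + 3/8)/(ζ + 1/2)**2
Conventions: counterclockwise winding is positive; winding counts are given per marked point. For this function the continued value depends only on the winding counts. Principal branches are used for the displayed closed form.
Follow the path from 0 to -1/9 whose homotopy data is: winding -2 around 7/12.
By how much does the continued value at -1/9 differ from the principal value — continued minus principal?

Continued minus principal equals (4)*pi*i.

The rational part is single-valued and drops out of the difference; each branch term changes only by its own monodromy.
(-1)*log(1 - ζ/(7/12)): each positive loop around 7/12 adds 2*pi*i to the log, so winding -2 contributes (-1)*(-2)*2*pi*i = (4)*pi*i.
Summing the contributions at ζ = -1/9 gives (4)*pi*i.


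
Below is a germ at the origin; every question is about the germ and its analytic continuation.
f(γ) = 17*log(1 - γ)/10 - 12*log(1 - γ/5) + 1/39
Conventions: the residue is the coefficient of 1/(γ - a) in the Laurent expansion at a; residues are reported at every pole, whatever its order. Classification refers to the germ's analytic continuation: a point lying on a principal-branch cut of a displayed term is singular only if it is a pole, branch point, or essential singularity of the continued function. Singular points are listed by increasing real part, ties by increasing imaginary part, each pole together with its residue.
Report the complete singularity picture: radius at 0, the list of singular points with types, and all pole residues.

Branch term (17/10)*log(1 - γ/(1)): its argument vanishes at γ = 1, a logarithmic branch point, modulus 1.
Branch term (-12)*log(1 - γ/(5)): its argument vanishes at γ = 5, a logarithmic branch point, modulus 5.
The radius of convergence is the smallest modulus among the singular points: 1.
List the singular points by increasing real part (a conjugate pair: the negative imaginary part first).

Radius of convergence at 0: 1.
At 1: a logarithmic branch point.
At 5: a logarithmic branch point.


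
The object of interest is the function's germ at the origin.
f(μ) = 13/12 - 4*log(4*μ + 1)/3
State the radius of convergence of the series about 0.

Branch term (-4/3)*log(1 - μ/(-1/4)): its argument vanishes at μ = -1/4, a logarithmic branch point, modulus 1/4.
The radius of convergence is the smallest modulus among the singular points: 1/4.

The radius of convergence is 1/4.


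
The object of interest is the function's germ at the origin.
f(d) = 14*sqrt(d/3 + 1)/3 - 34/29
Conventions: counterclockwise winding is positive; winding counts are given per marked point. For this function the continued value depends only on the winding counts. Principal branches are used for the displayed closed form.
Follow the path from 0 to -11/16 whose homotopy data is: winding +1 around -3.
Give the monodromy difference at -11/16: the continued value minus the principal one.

The rational part is single-valued and drops out of the difference; each branch term changes only by its own monodromy.
(14/3)*sqrt(1 - d/(-3)): winding +1 is odd, the square root flips sign, contributing -2*(14/3)*sqrt(1 - (-11/16)/(-3)) = -2*(14/3)*sqrt(37/48) = -(7/9)*sqrt(111).
Summing the contributions at d = -11/16 gives -(7/9)*sqrt(111).

Continued minus principal equals -(7/9)*sqrt(111).


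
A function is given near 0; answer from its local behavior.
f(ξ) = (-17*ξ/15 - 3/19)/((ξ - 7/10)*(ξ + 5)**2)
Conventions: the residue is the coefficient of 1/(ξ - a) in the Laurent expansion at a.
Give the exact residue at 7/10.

At the order-1 pole 7/10 set g(ξ) = (ξ - (7/10))*f(ξ) = (-17*ξ/15 - 3/19)/(ξ + 5)**2.
Simple pole: residue = g(a) at a = 7/10, which is -5422/185193.

The residue is -5422/185193.


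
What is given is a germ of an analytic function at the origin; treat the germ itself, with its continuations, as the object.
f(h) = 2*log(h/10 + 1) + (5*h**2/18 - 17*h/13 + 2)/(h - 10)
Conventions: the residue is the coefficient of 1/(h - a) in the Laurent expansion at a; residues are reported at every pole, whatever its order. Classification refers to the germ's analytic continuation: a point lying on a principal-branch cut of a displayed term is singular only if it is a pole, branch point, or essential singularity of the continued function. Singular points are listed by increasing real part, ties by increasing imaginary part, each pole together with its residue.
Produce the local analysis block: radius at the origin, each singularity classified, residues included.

Denominator factor (h - 10): pole of order 1 at 10, modulus 10.
Branch term (2)*log(1 - h/(-10)): its argument vanishes at h = -10, a logarithmic branch point, modulus 10.
The radius of convergence is the smallest modulus among the singular points: 10.
The branch term is analytic at 10 and contributes nothing to the residue; only the rational part matters.
At the order-1 pole 10 set g(h) = (h - (10))*(rational part) = 5*h**2/18 - 17*h/13 + 2.
Simple pole: residue = g(a) at a = 10, which is 1954/117.
List the singular points by increasing real part (a conjugate pair: the negative imaginary part first).

Radius of convergence at 0: 10.
At -10: a logarithmic branch point.
At 10: a pole of order 1; residue 1954/117.


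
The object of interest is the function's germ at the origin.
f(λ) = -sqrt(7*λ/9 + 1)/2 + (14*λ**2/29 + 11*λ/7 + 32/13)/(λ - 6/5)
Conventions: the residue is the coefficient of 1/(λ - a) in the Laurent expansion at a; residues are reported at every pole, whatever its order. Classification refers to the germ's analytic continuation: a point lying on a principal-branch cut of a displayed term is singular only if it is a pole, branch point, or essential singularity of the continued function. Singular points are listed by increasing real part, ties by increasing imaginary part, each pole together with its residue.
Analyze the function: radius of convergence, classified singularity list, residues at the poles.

Denominator factor (λ - 6/5): pole of order 1 at 6/5, modulus 6/5.
Branch term (-1/2)*sqrt(1 - λ/(-9/7)): its argument vanishes at λ = -9/7, a square-root branch point, modulus 9/7.
The radius of convergence is the smallest modulus among the singular points: 6/5.
The branch term is analytic at 6/5 and contributes nothing to the residue; only the rational part matters.
At the order-1 pole 6/5 set g(λ) = (λ - (6/5))*(rational part) = 14*λ**2/29 + 11*λ/7 + 32/13.
Simple pole: residue = g(a) at a = 6/5, which is 332674/65975.
List the singular points by increasing real part (a conjugate pair: the negative imaginary part first).

Radius of convergence at 0: 6/5.
At -9/7: an algebraic (square-root) branch point.
At 6/5: a pole of order 1; residue 332674/65975.


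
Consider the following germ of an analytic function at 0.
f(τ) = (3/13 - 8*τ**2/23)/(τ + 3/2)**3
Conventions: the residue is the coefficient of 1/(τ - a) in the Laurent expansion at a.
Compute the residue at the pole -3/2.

The residue is -8/23.

At the order-3 pole -3/2 set g(τ) = (τ - (-3/2))^3*f(τ) = 3/13 - 8*τ**2/23.
Order-3 pole: residue = g''(a)/2; g''(-3/2) = -16/23, so the residue is -8/23.


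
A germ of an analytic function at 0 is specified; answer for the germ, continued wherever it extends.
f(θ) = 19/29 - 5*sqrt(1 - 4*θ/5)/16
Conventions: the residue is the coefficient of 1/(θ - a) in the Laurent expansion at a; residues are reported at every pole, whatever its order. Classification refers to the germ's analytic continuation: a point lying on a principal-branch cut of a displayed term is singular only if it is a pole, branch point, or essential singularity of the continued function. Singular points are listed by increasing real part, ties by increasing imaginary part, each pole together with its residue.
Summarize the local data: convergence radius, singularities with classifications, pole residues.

Branch term (-5/16)*sqrt(1 - θ/(5/4)): its argument vanishes at θ = 5/4, a square-root branch point, modulus 5/4.
The radius of convergence is the smallest modulus among the singular points: 5/4.

Radius of convergence at 0: 5/4.
At 5/4: an algebraic (square-root) branch point.


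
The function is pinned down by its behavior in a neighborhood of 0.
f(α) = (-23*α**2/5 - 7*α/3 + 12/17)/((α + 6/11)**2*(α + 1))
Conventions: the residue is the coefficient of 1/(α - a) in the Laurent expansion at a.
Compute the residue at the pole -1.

At the order-1 pole -1 set g(α) = (α - (-1))*f(α) = (-23*α**2/5 - 7*α/3 + 12/17)/(α + 6/11)**2.
Simple pole: residue = g(a) at a = -1, which is -48158/6375.

The residue is -48158/6375.


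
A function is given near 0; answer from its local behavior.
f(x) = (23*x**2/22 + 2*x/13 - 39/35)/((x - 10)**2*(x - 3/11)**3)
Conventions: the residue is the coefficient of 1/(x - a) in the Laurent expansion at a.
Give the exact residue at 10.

At the order-2 pole 10 set g(x) = (x - (10))^2*f(x) = (23*x**2/22 + 2*x/13 - 39/35)/(x - 3/11)**3.
Order-2 pole: residue = g'(a); g'(10) = -732941649/59641218455, so the residue is -732941649/59641218455.

The residue is -732941649/59641218455.


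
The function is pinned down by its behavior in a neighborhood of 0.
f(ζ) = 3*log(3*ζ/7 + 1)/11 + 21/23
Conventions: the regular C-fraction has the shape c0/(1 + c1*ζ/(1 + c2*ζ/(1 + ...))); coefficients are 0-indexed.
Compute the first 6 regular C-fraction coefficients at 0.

The regular C-fraction coefficients are [21/23, -69/539, 369/1078, 11/246, 146/861, 369/5110].

Taylor coefficients (expand at 0): a_0 = 21/23, a_1 = 9/77, a_2 = -27/1078, a_3 = 27/3773, a_4 = -243/105644, a_5 = 729/924385.
c0 = a_0 = 21/23. Peel one level at a time: if S = 1 + c*ζ/S' with S'(0) = 1, then c is the ζ-coefficient of S and S' = c*ζ/(S - 1).
S_1 = c0/f = 1 + (-69/539)*ζ + (25461/581042)*ζ^2 + ...; c1 = -69/539.
S_2 = c1*ζ/(S_1 - 1) = 1 + (369/1078)*ζ + (-3/196)*ζ^2 + ...; c2 = 369/1078.
S_3 = c2*ζ/(S_2 - 1) = 1 + (11/246)*ζ + (-803/105903)*ζ^2 + ...; c3 = 11/246.
S_4 = c3*ζ/(S_3 - 1) = 1 + (146/861)*ζ + (-3/245)*ζ^2 + ...; c4 = 146/861.
S_5 = c4*ζ/(S_4 - 1) = 1 + (369/5110)*ζ + ...; c5 = 369/5110.


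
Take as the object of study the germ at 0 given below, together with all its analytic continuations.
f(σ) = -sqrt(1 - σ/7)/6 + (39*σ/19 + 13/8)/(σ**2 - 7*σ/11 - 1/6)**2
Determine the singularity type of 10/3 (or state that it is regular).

Denominator factors: σ**2 - 7*σ/11 - 1/6 = 1747/198 at σ = 10/3 — none vanishes.
Branch term sqrt(1 - σ/(7)): argument at 10/3 is 11/21, nonzero, so 10/3 is not its branch point (a point on a principal cut is still regular for the continued germ).
So the germ continues analytically to 10/3.

The point is a regular point.


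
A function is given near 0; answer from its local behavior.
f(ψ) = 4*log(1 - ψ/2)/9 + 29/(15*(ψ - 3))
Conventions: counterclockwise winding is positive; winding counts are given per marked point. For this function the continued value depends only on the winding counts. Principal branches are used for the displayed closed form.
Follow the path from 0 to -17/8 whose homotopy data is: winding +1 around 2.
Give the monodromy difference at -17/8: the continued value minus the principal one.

The rational part is single-valued and drops out of the difference; each branch term changes only by its own monodromy.
(4/9)*log(1 - ψ/(2)): each positive loop around 2 adds 2*pi*i to the log, so winding +1 contributes (4/9)*(1)*2*pi*i = (8/9)*pi*i.
Summing the contributions at ψ = -17/8 gives (8/9)*pi*i.

Continued minus principal equals (8/9)*pi*i.


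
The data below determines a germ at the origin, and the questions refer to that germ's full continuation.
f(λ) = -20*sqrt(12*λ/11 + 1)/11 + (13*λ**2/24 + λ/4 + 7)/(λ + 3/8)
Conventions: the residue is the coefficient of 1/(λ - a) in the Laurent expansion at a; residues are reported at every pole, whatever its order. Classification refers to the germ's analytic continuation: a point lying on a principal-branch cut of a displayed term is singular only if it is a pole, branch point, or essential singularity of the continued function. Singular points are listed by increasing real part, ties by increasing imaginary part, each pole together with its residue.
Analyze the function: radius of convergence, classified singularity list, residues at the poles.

Denominator factor (λ + 3/8): pole of order 1 at -3/8, modulus 3/8.
Branch term (-20/11)*sqrt(1 - λ/(-11/12)): its argument vanishes at λ = -11/12, a square-root branch point, modulus 11/12.
The radius of convergence is the smallest modulus among the singular points: 3/8.
The branch term is analytic at -3/8 and contributes nothing to the residue; only the rational part matters.
At the order-1 pole -3/8 set g(λ) = (λ - (-3/8))*(rational part) = 13*λ**2/24 + λ/4 + 7.
Simple pole: residue = g(a) at a = -3/8, which is 3575/512.
List the singular points by increasing real part (a conjugate pair: the negative imaginary part first).

Radius of convergence at 0: 3/8.
At -11/12: an algebraic (square-root) branch point.
At -3/8: a pole of order 1; residue 3575/512.


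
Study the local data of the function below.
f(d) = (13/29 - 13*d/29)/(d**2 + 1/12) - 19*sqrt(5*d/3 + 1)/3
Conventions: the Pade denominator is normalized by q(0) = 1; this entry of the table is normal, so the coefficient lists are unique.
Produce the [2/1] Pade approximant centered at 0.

Taylor coefficients needed (expand at 0): a_0 = -83/87, a_1 = -5563/522, a_2 = -390577/6264, a_3 = 2357237/37584.
Write the denominator as Q(d) = 1 + q1*d. Requiring Q*f - P = O(d^4) with deg P <= 2 kills the coefficients of d^3..d^3 in Q*f:
  d^3: a_3 + q1*a_2 = 0, i.e. 2357237/37584 + (-390577/6264)*q1 = 0.
Solving this linear system: q1 = 2357237/2343462.
The numerator is Q*f truncated at degree 2: P0 = a_0 = -83/87; P1 = a_1 + q1*a_0 = -40835009/3515193; P2 = a_2 + q1*a_1 = -178777011791/2446574328.

The Pade approximant has numerator coefficients [-83/87, -40835009/3515193, -178777011791/2446574328]; denominator coefficients [1, 2357237/2343462].


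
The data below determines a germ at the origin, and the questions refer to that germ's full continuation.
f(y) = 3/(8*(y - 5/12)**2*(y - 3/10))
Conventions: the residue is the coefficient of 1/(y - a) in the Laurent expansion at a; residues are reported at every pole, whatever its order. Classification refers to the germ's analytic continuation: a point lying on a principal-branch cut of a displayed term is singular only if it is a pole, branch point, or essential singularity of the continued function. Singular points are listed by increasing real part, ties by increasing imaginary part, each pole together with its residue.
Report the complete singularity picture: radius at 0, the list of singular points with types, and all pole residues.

Radius of convergence at 0: 3/10.
At 3/10: a pole of order 1; residue 1350/49.
At 5/12: a pole of order 2; residue -1350/49.

Denominator factor (y - 5/12)^2: pole of order 2 at 5/12, modulus 5/12.
Denominator factor (y - 3/10): pole of order 1 at 3/10, modulus 3/10.
The radius of convergence is the smallest modulus among the singular points: 3/10.
At the order-1 pole 3/10 set g(y) = (y - (3/10))*f(y) = 3/(8*(y - 5/12)**2).
Simple pole: residue = g(a) at a = 3/10, which is 1350/49.
At the order-2 pole 5/12 set g(y) = (y - (5/12))^2*f(y) = 3/(8*(y - 3/10)).
Order-2 pole: residue = g'(a); g'(5/12) = -1350/49, so the residue is -1350/49.
List the singular points by increasing real part (a conjugate pair: the negative imaginary part first).


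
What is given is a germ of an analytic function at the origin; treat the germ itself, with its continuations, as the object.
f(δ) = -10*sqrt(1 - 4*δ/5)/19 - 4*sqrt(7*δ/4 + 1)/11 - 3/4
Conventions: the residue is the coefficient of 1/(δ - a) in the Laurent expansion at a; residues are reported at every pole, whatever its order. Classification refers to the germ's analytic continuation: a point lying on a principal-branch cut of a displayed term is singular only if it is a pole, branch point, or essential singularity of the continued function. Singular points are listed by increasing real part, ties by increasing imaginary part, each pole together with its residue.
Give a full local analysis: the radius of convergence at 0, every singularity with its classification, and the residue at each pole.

Radius of convergence at 0: 4/7.
At -4/7: an algebraic (square-root) branch point.
At 5/4: an algebraic (square-root) branch point.

Branch term (-4/11)*sqrt(1 - δ/(-4/7)): its argument vanishes at δ = -4/7, a square-root branch point, modulus 4/7.
Branch term (-10/19)*sqrt(1 - δ/(5/4)): its argument vanishes at δ = 5/4, a square-root branch point, modulus 5/4.
The radius of convergence is the smallest modulus among the singular points: 4/7.
List the singular points by increasing real part (a conjugate pair: the negative imaginary part first).


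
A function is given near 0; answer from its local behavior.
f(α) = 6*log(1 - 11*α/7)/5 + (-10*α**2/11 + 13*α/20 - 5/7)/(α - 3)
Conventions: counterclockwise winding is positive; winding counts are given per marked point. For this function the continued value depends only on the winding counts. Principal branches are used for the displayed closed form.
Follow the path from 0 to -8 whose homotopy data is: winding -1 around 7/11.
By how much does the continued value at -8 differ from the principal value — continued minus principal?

Continued minus principal equals -(12/5)*pi*i.

The rational part is single-valued and drops out of the difference; each branch term changes only by its own monodromy.
(6/5)*log(1 - α/(7/11)): each positive loop around 7/11 adds 2*pi*i to the log, so winding -1 contributes (6/5)*(-1)*2*pi*i = -(12/5)*pi*i.
Summing the contributions at α = -8 gives -(12/5)*pi*i.


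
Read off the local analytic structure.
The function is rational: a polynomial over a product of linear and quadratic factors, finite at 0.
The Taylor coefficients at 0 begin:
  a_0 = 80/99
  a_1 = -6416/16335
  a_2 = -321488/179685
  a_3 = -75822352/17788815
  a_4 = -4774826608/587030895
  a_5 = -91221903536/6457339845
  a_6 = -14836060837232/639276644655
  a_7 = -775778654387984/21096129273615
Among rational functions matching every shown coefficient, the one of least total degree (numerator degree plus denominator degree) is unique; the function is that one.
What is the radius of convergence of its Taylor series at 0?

The radius of convergence is 3/4.

No rational of total degree below 4 reproduces all 8 coefficients; solving the [1/3] Pade equations on them gives f(v) = (5/3 - 24*v/5)/((v - 3/4)**2*(v + 11/3)), whose expansion matches every shown term.
Denominator factor (v + 11/3): pole of order 1 at -11/3, modulus 11/3.
Denominator factor (v - 3/4)^2: pole of order 2 at 3/4, modulus 3/4.
The radius of convergence is the smallest modulus among the singular points: 3/4.


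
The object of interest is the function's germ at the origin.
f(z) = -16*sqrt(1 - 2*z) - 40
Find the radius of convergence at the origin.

Branch term (-16)*sqrt(1 - z/(1/2)): its argument vanishes at z = 1/2, a square-root branch point, modulus 1/2.
The radius of convergence is the smallest modulus among the singular points: 1/2.

The radius of convergence is 1/2.


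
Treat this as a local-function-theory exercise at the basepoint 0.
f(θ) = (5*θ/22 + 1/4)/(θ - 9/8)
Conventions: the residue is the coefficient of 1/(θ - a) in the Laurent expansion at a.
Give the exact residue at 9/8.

At the order-1 pole 9/8 set g(θ) = (θ - (9/8))*f(θ) = 5*θ/22 + 1/4.
Simple pole: residue = g(a) at a = 9/8, which is 89/176.

The residue is 89/176.


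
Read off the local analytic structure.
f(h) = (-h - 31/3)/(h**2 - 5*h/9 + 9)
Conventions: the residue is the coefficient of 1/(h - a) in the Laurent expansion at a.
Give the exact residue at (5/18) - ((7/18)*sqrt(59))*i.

The factor h**2 - 5*h/9 + 9 splits as (h - a)(h - a') with a = (5/18) - ((7/18)*sqrt(59))*i, a' = (5/18) + ((7/18)*sqrt(59))*i. At the order-1 pole a set g(h) = (h - a)*f(h) = [-h - 31/3] / (h - a').
Simple pole: residue = g(a) at a = (5/18) - ((7/18)*sqrt(59))*i, which is (-1/2) - ((191/826)*sqrt(59))*i.

The residue is (-1/2) - ((191/826)*sqrt(59))*i.


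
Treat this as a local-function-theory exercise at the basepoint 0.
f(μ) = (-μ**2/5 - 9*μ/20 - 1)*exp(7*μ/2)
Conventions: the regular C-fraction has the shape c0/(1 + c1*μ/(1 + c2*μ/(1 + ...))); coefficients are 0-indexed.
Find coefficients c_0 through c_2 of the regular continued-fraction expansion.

Taylor coefficients (expand at 0): a_0 = -1, a_1 = -79/20, a_2 = -79/10.
c0 = a_0 = -1. Peel one level at a time: if S = 1 + c*μ/S' with S'(0) = 1, then c is the μ-coefficient of S and S' = c*μ/(S - 1).
S_1 = c0/f = 1 + (-79/20)*μ + (3081/400)*μ^2 + ...; c1 = -79/20.
S_2 = c1*μ/(S_1 - 1) = 1 + (39/20)*μ + ...; c2 = 39/20.

The regular C-fraction coefficients are [-1, -79/20, 39/20].


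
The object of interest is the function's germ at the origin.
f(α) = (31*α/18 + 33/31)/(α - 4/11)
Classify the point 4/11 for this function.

The denominator factor α - 4/11 vanishes at 4/11 and appears to the power 1; the numerator there equals 5189/3069, nonzero, and no other factor vanishes.
Hence a pole whose order is the multiplicity, 1.

The point is a pole of order 1.


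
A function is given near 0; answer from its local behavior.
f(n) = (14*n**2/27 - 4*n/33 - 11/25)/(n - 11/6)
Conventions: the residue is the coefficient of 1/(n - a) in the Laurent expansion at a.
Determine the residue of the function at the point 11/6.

The residue is 13129/12150.

At the order-1 pole 11/6 set g(n) = (n - (11/6))*f(n) = 14*n**2/27 - 4*n/33 - 11/25.
Simple pole: residue = g(a) at a = 11/6, which is 13129/12150.


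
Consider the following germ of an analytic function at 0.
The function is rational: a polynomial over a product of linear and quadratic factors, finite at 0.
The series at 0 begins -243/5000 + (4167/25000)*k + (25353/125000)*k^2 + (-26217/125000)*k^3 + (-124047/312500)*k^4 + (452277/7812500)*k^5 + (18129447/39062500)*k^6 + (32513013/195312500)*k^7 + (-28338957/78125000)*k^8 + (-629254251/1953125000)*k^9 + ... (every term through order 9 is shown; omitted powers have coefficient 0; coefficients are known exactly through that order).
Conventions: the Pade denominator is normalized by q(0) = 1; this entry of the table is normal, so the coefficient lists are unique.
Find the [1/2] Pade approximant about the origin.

The Pade approximant has numerator coefficients [-243/5000, 357897591/1815175000]; denominator coefficients [1, -227754/363035, 3669771/1815175].

Taylor coefficients needed (read off): a_0 = -243/5000, a_1 = 4167/25000, a_2 = 25353/125000, a_3 = -26217/125000.
Write the denominator as Q(k) = 1 + q1*k + q2*k^2. Requiring Q*f - P = O(k^4) with deg P <= 1 kills the coefficients of k^2..k^3 in Q*f:
  k^2: a_2 + q1*a_1 + q2*a_0 = 0, i.e. 25353/125000 + (4167/25000)*q1 + (-243/5000)*q2 = 0.
  k^3: a_3 + q1*a_2 + q2*a_1 = 0, i.e. -26217/125000 + (25353/125000)*q1 + (4167/25000)*q2 = 0.
Solving this linear system: q1 = -227754/363035, q2 = 3669771/1815175.
The numerator is Q*f truncated at degree 1: P0 = a_0 = -243/5000; P1 = a_1 + q1*a_0 = 357897591/1815175000.


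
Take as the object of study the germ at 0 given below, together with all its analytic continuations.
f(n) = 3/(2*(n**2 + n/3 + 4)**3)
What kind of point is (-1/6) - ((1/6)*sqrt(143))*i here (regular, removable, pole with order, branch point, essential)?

The denominator factor n**2 + n/3 + 4 vanishes at (-1/6) - ((1/6)*sqrt(143))*i and appears to the power 3; the numerator there equals 3/2, nonzero, and no other factor vanishes.
Hence a pole whose order is the multiplicity, 3.

The point is a pole of order 3.


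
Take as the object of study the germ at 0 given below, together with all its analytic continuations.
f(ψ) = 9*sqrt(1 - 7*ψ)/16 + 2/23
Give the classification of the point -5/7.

There is no denominator, hence no pole anywhere.
Branch term sqrt(1 - ψ/(1/7)): argument at -5/7 is 6, nonzero, so -5/7 is not its branch point (a point on a principal cut is still regular for the continued germ).
So the germ continues analytically to -5/7.

The point is a regular point.


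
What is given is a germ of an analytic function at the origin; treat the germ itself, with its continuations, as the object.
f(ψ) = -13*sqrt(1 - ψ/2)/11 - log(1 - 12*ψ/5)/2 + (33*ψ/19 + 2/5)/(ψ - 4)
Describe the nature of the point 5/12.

The point is a logarithmic branch point.

The term (-1/2)*log(1 - ψ/(5/12)) has argument 1 - 5/12/(5/12) = 0 at 5/12: a logarithmic (infinitely-sheeted) branch point; the remaining terms are analytic or single-valued there.


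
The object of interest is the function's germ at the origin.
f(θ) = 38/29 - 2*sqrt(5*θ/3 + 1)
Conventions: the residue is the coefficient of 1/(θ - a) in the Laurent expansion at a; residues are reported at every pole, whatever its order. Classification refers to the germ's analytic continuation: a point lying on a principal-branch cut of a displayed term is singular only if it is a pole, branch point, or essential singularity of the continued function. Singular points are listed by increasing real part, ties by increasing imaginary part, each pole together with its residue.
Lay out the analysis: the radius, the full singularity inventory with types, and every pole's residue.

Branch term (-2)*sqrt(1 - θ/(-3/5)): its argument vanishes at θ = -3/5, a square-root branch point, modulus 3/5.
The radius of convergence is the smallest modulus among the singular points: 3/5.

Radius of convergence at 0: 3/5.
At -3/5: an algebraic (square-root) branch point.


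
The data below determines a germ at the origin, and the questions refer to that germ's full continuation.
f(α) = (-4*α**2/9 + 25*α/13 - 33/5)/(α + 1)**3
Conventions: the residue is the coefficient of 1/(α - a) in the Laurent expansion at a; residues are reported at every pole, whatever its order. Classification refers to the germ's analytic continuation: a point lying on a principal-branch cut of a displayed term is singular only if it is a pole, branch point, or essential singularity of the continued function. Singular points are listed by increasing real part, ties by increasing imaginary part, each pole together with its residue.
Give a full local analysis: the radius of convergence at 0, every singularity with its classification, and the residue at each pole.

Denominator factor (α + 1)^3: pole of order 3 at -1, modulus 1.
The radius of convergence is the smallest modulus among the singular points: 1.
At the order-3 pole -1 set g(α) = (α - (-1))^3*f(α) = -4*α**2/9 + 25*α/13 - 33/5.
Order-3 pole: residue = g''(a)/2; g''(-1) = -8/9, so the residue is -4/9.

Radius of convergence at 0: 1.
At -1: a pole of order 3; residue -4/9.


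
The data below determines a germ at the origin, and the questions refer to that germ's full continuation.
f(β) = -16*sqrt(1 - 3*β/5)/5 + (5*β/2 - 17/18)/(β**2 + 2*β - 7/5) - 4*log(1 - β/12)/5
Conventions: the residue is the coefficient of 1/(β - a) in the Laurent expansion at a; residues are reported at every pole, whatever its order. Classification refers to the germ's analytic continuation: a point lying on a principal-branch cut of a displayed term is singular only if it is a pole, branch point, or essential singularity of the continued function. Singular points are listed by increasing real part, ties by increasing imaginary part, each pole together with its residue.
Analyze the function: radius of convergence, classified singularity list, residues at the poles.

Radius of convergence at 0: -1 + (2/5)*sqrt(15).
At -1 - (2/5)*sqrt(15): a pole of order 1; residue 5/4 + (31/108)*sqrt(15).
At -1 + (2/5)*sqrt(15): a pole of order 1; residue 5/4 - (31/108)*sqrt(15).
At 5/3: an algebraic (square-root) branch point.
At 12: a logarithmic branch point.

Denominator factor (β**2 + 2*β - 7/5): discriminant 48/5, real irrational roots -1 + (2/5)*sqrt(15) and -1 - (2/5)*sqrt(15); poles of order 1, moduli -1 + (2/5)*sqrt(15) and 1 + (2/5)*sqrt(15).
Branch term (-4/5)*log(1 - β/(12)): its argument vanishes at β = 12, a logarithmic branch point, modulus 12.
Branch term (-16/5)*sqrt(1 - β/(5/3)): its argument vanishes at β = 5/3, a square-root branch point, modulus 5/3.
The radius of convergence is the smallest modulus among the singular points: -1 + (2/5)*sqrt(15).
The branch terms are analytic at -1 - (2/5)*sqrt(15) and contribute nothing to the residue; only the rational part matters.
The factor β**2 + 2*β - 7/5 splits as (β - a)(β - a') with a = -1 - (2/5)*sqrt(15), a' = -1 + (2/5)*sqrt(15). At the order-1 pole a set g(β) = (β - a)*(rational part) = [5*β/2 - 17/18] / (β - a').
Simple pole: residue = g(a) at a = -1 - (2/5)*sqrt(15), which is 5/4 + (31/108)*sqrt(15).
The branch terms are analytic at -1 + (2/5)*sqrt(15) and contribute nothing to the residue; only the rational part matters.
The factor β**2 + 2*β - 7/5 splits as (β - a)(β - a') with a = -1 + (2/5)*sqrt(15), a' = -1 - (2/5)*sqrt(15). At the order-1 pole a set g(β) = (β - a)*(rational part) = [5*β/2 - 17/18] / (β - a').
Simple pole: residue = g(a) at a = -1 + (2/5)*sqrt(15), which is 5/4 - (31/108)*sqrt(15).
List the singular points by increasing real part (a conjugate pair: the negative imaginary part first).


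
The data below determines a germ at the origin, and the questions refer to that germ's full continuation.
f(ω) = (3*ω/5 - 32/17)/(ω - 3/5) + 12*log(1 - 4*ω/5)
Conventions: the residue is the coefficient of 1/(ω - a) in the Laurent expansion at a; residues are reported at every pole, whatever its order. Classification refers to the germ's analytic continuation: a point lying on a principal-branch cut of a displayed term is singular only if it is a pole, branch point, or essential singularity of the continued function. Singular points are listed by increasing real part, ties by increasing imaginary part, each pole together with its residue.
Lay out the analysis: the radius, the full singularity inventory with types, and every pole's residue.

Radius of convergence at 0: 3/5.
At 3/5: a pole of order 1; residue -647/425.
At 5/4: a logarithmic branch point.

Denominator factor (ω - 3/5): pole of order 1 at 3/5, modulus 3/5.
Branch term (12)*log(1 - ω/(5/4)): its argument vanishes at ω = 5/4, a logarithmic branch point, modulus 5/4.
The radius of convergence is the smallest modulus among the singular points: 3/5.
The branch term is analytic at 3/5 and contributes nothing to the residue; only the rational part matters.
At the order-1 pole 3/5 set g(ω) = (ω - (3/5))*(rational part) = 3*ω/5 - 32/17.
Simple pole: residue = g(a) at a = 3/5, which is -647/425.
List the singular points by increasing real part (a conjugate pair: the negative imaginary part first).


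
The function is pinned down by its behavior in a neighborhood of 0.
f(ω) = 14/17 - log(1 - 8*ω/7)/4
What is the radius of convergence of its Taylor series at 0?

Branch term (-1/4)*log(1 - ω/(7/8)): its argument vanishes at ω = 7/8, a logarithmic branch point, modulus 7/8.
The radius of convergence is the smallest modulus among the singular points: 7/8.

The radius of convergence is 7/8.


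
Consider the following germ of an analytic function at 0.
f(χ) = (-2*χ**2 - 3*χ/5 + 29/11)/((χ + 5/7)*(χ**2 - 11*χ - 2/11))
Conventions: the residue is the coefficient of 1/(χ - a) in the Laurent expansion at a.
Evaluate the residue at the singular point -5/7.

At the order-1 pole -5/7 set g(χ) = (χ - (-5/7))*f(χ) = (-2*χ**2 - 3*χ/5 + 29/11)/(χ**2 - 11*χ - 2/11).
Simple pole: residue = g(a) at a = -5/7, which is 551/2206.

The residue is 551/2206.


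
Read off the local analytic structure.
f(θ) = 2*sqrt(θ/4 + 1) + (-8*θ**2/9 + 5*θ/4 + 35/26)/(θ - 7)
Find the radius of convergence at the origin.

The radius of convergence is 4.

Denominator factor (θ - 7): pole of order 1 at 7, modulus 7.
Branch term (2)*sqrt(1 - θ/(-4)): its argument vanishes at θ = -4, a square-root branch point, modulus 4.
The radius of convergence is the smallest modulus among the singular points: 4.


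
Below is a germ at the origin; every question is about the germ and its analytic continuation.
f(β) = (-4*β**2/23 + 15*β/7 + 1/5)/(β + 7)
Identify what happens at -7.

The point is a pole of order 1.

The denominator factor β + 7 vanishes at -7 and appears to the power 1; the numerator there equals -2682/115, nonzero, and no other factor vanishes.
Hence a pole whose order is the multiplicity, 1.


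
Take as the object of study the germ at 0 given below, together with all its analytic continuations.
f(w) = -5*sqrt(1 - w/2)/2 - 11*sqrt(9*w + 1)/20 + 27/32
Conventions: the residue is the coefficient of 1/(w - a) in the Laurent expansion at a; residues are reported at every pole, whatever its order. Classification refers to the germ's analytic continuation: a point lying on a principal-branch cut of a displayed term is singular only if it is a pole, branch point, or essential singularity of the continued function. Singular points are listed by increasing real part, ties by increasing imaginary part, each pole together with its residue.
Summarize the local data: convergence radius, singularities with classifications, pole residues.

Branch term (-11/20)*sqrt(1 - w/(-1/9)): its argument vanishes at w = -1/9, a square-root branch point, modulus 1/9.
Branch term (-5/2)*sqrt(1 - w/(2)): its argument vanishes at w = 2, a square-root branch point, modulus 2.
The radius of convergence is the smallest modulus among the singular points: 1/9.
List the singular points by increasing real part (a conjugate pair: the negative imaginary part first).

Radius of convergence at 0: 1/9.
At -1/9: an algebraic (square-root) branch point.
At 2: an algebraic (square-root) branch point.


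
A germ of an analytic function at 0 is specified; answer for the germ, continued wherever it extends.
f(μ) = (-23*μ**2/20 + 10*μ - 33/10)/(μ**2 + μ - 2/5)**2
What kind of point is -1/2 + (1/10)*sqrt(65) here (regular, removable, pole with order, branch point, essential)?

The point is a pole of order 2.

The denominator factor μ**2 + μ - 2/5 vanishes at -1/2 + (1/10)*sqrt(65) and appears to the power 2; the numerator there equals -1867/200 + (223/200)*sqrt(65), nonzero, and no other factor vanishes.
Hence a pole whose order is the multiplicity, 2.


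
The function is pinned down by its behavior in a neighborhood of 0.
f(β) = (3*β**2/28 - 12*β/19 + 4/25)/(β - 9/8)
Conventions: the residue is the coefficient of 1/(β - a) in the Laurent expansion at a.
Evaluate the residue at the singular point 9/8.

The residue is -353183/851200.

At the order-1 pole 9/8 set g(β) = (β - (9/8))*f(β) = 3*β**2/28 - 12*β/19 + 4/25.
Simple pole: residue = g(a) at a = 9/8, which is -353183/851200.


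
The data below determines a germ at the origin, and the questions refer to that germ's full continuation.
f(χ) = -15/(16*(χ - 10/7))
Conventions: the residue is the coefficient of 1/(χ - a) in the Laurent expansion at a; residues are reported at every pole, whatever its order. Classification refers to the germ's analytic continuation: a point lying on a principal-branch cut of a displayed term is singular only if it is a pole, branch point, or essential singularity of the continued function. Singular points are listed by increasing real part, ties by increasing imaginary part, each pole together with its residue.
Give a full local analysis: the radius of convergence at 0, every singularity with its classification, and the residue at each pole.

Radius of convergence at 0: 10/7.
At 10/7: a pole of order 1; residue -15/16.

Denominator factor (χ - 10/7): pole of order 1 at 10/7, modulus 10/7.
The radius of convergence is the smallest modulus among the singular points: 10/7.
At the order-1 pole 10/7 set g(χ) = (χ - (10/7))*f(χ) = -15/16.
Simple pole: residue = g(a) at a = 10/7, which is -15/16.


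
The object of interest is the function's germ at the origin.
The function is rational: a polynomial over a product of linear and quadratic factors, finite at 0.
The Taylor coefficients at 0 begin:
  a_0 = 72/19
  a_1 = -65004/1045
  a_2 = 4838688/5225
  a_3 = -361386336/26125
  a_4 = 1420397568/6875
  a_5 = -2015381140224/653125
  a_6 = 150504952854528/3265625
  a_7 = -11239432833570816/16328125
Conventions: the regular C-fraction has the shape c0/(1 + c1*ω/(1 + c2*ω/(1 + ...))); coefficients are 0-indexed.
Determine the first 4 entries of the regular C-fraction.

Taylor coefficients (read off): a_0 = 72/19, a_1 = -65004/1045, a_2 = 4838688/5225, a_3 = -361386336/26125.
c0 = a_0 = 72/19. Peel one level at a time: if S = 1 + c*ω/S' with S'(0) = 1, then c is the ω-coefficient of S and S' = c*ω/(S - 1).
S_1 = c0/f = 1 + (5417/330)*ω + (546221/21780)*ω^2 + ...; c1 = 5417/330.
S_2 = c1*ω/(S_1 - 1) = 1 + (-546221/357522)*ω + (-21848840/29343889)*ω^2 + ...; c2 = -546221/357522.
S_3 = c2*ω/(S_2 - 1) = 1 + (-2640/5417)*ω + ...; c3 = -2640/5417.

The regular C-fraction coefficients are [72/19, 5417/330, -546221/357522, -2640/5417].


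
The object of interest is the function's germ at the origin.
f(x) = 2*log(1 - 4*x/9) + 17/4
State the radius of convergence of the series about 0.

Branch term (2)*log(1 - x/(9/4)): its argument vanishes at x = 9/4, a logarithmic branch point, modulus 9/4.
The radius of convergence is the smallest modulus among the singular points: 9/4.

The radius of convergence is 9/4.


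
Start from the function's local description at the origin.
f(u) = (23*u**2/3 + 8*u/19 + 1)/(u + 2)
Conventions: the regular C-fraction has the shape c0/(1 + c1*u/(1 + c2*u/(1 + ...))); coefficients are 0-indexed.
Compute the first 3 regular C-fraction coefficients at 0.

Taylor coefficients (expand at 0): a_0 = 1/2, a_1 = -3/76, a_2 = 1757/456.
c0 = a_0 = 1/2. Peel one level at a time: if S = 1 + c*u/S' with S'(0) = 1, then c is the u-coefficient of S and S' = c*u/(S - 1).
S_1 = c0/f = 1 + (3/38)*u + (-8339/1083)*u^2 + ...; c1 = 3/38.
S_2 = c1*u/(S_1 - 1) = 1 + (16678/171)*u + ...; c2 = 16678/171.

The regular C-fraction coefficients are [1/2, 3/38, 16678/171].


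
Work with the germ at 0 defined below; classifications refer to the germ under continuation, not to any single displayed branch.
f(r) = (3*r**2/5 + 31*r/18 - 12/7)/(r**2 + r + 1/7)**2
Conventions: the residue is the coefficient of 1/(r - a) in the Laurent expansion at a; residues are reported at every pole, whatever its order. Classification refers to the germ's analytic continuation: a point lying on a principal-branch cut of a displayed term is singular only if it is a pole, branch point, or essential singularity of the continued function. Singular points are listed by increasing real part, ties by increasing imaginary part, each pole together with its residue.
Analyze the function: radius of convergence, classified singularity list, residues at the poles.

Radius of convergence at 0: 1/2 - (1/14)*sqrt(21).
At -1/2 - (1/14)*sqrt(21): a pole of order 2; residue -(3137/810)*sqrt(21).
At -1/2 + (1/14)*sqrt(21): a pole of order 2; residue (3137/810)*sqrt(21).

Denominator factor (r**2 + r + 1/7)^2: discriminant 3/7, real irrational roots -1/2 + (1/14)*sqrt(21) and -1/2 - (1/14)*sqrt(21); poles of order 2, moduli 1/2 - (1/14)*sqrt(21) and 1/2 + (1/14)*sqrt(21).
The radius of convergence is the smallest modulus among the singular points: 1/2 - (1/14)*sqrt(21).
The factor r**2 + r + 1/7 splits as (r - a)(r - a') with a = -1/2 - (1/14)*sqrt(21), a' = -1/2 + (1/14)*sqrt(21). At the order-2 pole a set g(r) = (r - a)^2*f(r) = [3*r**2/5 + 31*r/18 - 12/7] / (r - a')^2.
Order-2 pole: residue = g'(a); g'(-1/2 - (1/14)*sqrt(21)) = -(3137/810)*sqrt(21), so the residue is -(3137/810)*sqrt(21).
The factor r**2 + r + 1/7 splits as (r - a)(r - a') with a = -1/2 + (1/14)*sqrt(21), a' = -1/2 - (1/14)*sqrt(21). At the order-2 pole a set g(r) = (r - a)^2*f(r) = [3*r**2/5 + 31*r/18 - 12/7] / (r - a')^2.
Order-2 pole: residue = g'(a); g'(-1/2 + (1/14)*sqrt(21)) = (3137/810)*sqrt(21), so the residue is (3137/810)*sqrt(21).
List the singular points by increasing real part (a conjugate pair: the negative imaginary part first).
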